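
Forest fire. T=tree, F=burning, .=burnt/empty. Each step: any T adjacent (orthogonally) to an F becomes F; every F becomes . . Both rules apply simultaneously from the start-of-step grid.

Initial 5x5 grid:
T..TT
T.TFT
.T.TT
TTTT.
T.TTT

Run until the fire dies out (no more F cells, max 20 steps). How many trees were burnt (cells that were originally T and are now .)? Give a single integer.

Answer: 15

Derivation:
Step 1: +4 fires, +1 burnt (F count now 4)
Step 2: +3 fires, +4 burnt (F count now 3)
Step 3: +2 fires, +3 burnt (F count now 2)
Step 4: +3 fires, +2 burnt (F count now 3)
Step 5: +2 fires, +3 burnt (F count now 2)
Step 6: +1 fires, +2 burnt (F count now 1)
Step 7: +0 fires, +1 burnt (F count now 0)
Fire out after step 7
Initially T: 17, now '.': 23
Total burnt (originally-T cells now '.'): 15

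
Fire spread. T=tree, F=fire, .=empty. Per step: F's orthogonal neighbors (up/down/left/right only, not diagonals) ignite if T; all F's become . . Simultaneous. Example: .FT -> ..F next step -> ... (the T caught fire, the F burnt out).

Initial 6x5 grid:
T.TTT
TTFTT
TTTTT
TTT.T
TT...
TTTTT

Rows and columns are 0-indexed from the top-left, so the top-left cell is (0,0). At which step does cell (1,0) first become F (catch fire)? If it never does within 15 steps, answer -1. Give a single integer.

Step 1: cell (1,0)='T' (+4 fires, +1 burnt)
Step 2: cell (1,0)='F' (+6 fires, +4 burnt)
  -> target ignites at step 2
Step 3: cell (1,0)='.' (+5 fires, +6 burnt)
Step 4: cell (1,0)='.' (+3 fires, +5 burnt)
Step 5: cell (1,0)='.' (+2 fires, +3 burnt)
Step 6: cell (1,0)='.' (+2 fires, +2 burnt)
Step 7: cell (1,0)='.' (+1 fires, +2 burnt)
Step 8: cell (1,0)='.' (+1 fires, +1 burnt)
Step 9: cell (1,0)='.' (+0 fires, +1 burnt)
  fire out at step 9

2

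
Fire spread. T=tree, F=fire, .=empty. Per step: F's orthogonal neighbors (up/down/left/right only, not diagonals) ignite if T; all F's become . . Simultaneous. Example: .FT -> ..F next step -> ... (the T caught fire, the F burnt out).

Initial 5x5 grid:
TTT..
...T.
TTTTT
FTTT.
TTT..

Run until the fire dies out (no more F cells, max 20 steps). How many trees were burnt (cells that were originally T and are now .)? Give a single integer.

Answer: 12

Derivation:
Step 1: +3 fires, +1 burnt (F count now 3)
Step 2: +3 fires, +3 burnt (F count now 3)
Step 3: +3 fires, +3 burnt (F count now 3)
Step 4: +1 fires, +3 burnt (F count now 1)
Step 5: +2 fires, +1 burnt (F count now 2)
Step 6: +0 fires, +2 burnt (F count now 0)
Fire out after step 6
Initially T: 15, now '.': 22
Total burnt (originally-T cells now '.'): 12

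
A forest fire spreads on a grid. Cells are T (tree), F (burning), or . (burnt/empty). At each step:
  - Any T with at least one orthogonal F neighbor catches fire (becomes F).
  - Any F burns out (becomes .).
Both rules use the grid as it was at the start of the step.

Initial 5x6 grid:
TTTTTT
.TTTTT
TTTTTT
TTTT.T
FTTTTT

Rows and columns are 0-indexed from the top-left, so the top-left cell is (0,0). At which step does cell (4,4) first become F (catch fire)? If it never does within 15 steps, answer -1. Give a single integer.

Step 1: cell (4,4)='T' (+2 fires, +1 burnt)
Step 2: cell (4,4)='T' (+3 fires, +2 burnt)
Step 3: cell (4,4)='T' (+3 fires, +3 burnt)
Step 4: cell (4,4)='F' (+4 fires, +3 burnt)
  -> target ignites at step 4
Step 5: cell (4,4)='.' (+4 fires, +4 burnt)
Step 6: cell (4,4)='.' (+5 fires, +4 burnt)
Step 7: cell (4,4)='.' (+3 fires, +5 burnt)
Step 8: cell (4,4)='.' (+2 fires, +3 burnt)
Step 9: cell (4,4)='.' (+1 fires, +2 burnt)
Step 10: cell (4,4)='.' (+0 fires, +1 burnt)
  fire out at step 10

4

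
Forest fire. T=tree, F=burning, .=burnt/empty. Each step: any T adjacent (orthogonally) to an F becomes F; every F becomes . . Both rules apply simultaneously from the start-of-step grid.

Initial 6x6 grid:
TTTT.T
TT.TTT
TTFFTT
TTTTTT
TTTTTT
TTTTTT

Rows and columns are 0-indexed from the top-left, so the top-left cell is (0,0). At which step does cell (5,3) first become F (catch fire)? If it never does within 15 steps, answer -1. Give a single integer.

Step 1: cell (5,3)='T' (+5 fires, +2 burnt)
Step 2: cell (5,3)='T' (+9 fires, +5 burnt)
Step 3: cell (5,3)='F' (+10 fires, +9 burnt)
  -> target ignites at step 3
Step 4: cell (5,3)='.' (+6 fires, +10 burnt)
Step 5: cell (5,3)='.' (+2 fires, +6 burnt)
Step 6: cell (5,3)='.' (+0 fires, +2 burnt)
  fire out at step 6

3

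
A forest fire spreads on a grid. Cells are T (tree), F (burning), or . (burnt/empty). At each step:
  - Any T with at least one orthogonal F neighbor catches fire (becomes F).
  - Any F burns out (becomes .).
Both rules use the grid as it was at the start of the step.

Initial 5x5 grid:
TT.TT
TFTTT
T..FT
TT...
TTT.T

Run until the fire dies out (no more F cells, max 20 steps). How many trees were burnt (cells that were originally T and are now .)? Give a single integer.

Step 1: +5 fires, +2 burnt (F count now 5)
Step 2: +4 fires, +5 burnt (F count now 4)
Step 3: +2 fires, +4 burnt (F count now 2)
Step 4: +2 fires, +2 burnt (F count now 2)
Step 5: +1 fires, +2 burnt (F count now 1)
Step 6: +1 fires, +1 burnt (F count now 1)
Step 7: +0 fires, +1 burnt (F count now 0)
Fire out after step 7
Initially T: 16, now '.': 24
Total burnt (originally-T cells now '.'): 15

Answer: 15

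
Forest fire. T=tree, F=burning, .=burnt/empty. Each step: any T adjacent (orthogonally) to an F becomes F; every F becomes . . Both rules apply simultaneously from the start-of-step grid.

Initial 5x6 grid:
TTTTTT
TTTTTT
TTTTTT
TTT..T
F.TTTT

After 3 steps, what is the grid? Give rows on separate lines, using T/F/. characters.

Step 1: 1 trees catch fire, 1 burn out
  TTTTTT
  TTTTTT
  TTTTTT
  FTT..T
  ..TTTT
Step 2: 2 trees catch fire, 1 burn out
  TTTTTT
  TTTTTT
  FTTTTT
  .FT..T
  ..TTTT
Step 3: 3 trees catch fire, 2 burn out
  TTTTTT
  FTTTTT
  .FTTTT
  ..F..T
  ..TTTT

TTTTTT
FTTTTT
.FTTTT
..F..T
..TTTT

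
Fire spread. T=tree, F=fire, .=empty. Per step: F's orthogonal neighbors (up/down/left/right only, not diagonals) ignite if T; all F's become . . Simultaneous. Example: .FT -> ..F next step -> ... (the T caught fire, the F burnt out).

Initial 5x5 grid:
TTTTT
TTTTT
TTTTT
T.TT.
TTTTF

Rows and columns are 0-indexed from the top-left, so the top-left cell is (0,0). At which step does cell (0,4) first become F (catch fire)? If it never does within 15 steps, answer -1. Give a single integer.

Step 1: cell (0,4)='T' (+1 fires, +1 burnt)
Step 2: cell (0,4)='T' (+2 fires, +1 burnt)
Step 3: cell (0,4)='T' (+3 fires, +2 burnt)
Step 4: cell (0,4)='T' (+4 fires, +3 burnt)
Step 5: cell (0,4)='T' (+5 fires, +4 burnt)
Step 6: cell (0,4)='F' (+4 fires, +5 burnt)
  -> target ignites at step 6
Step 7: cell (0,4)='.' (+2 fires, +4 burnt)
Step 8: cell (0,4)='.' (+1 fires, +2 burnt)
Step 9: cell (0,4)='.' (+0 fires, +1 burnt)
  fire out at step 9

6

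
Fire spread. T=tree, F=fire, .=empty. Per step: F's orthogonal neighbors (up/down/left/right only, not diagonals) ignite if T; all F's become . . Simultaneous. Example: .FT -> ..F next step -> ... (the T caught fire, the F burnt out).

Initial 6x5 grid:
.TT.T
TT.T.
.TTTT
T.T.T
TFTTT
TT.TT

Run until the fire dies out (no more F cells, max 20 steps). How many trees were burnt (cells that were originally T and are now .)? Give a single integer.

Answer: 20

Derivation:
Step 1: +3 fires, +1 burnt (F count now 3)
Step 2: +4 fires, +3 burnt (F count now 4)
Step 3: +3 fires, +4 burnt (F count now 3)
Step 4: +4 fires, +3 burnt (F count now 4)
Step 5: +3 fires, +4 burnt (F count now 3)
Step 6: +2 fires, +3 burnt (F count now 2)
Step 7: +1 fires, +2 burnt (F count now 1)
Step 8: +0 fires, +1 burnt (F count now 0)
Fire out after step 8
Initially T: 21, now '.': 29
Total burnt (originally-T cells now '.'): 20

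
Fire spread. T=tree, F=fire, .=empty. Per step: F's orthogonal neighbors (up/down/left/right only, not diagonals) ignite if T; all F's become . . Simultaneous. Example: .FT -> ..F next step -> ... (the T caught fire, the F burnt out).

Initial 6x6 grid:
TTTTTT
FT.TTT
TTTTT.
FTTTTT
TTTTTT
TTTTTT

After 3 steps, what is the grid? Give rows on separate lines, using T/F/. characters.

Step 1: 5 trees catch fire, 2 burn out
  FTTTTT
  .F.TTT
  FTTTT.
  .FTTTT
  FTTTTT
  TTTTTT
Step 2: 5 trees catch fire, 5 burn out
  .FTTTT
  ...TTT
  .FTTT.
  ..FTTT
  .FTTTT
  FTTTTT
Step 3: 5 trees catch fire, 5 burn out
  ..FTTT
  ...TTT
  ..FTT.
  ...FTT
  ..FTTT
  .FTTTT

..FTTT
...TTT
..FTT.
...FTT
..FTTT
.FTTTT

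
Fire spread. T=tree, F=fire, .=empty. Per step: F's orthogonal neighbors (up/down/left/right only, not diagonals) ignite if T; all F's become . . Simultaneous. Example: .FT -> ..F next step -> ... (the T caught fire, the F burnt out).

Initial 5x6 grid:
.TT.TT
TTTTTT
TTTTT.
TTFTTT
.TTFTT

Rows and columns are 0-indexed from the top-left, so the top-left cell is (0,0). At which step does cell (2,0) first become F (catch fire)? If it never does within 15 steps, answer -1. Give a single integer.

Step 1: cell (2,0)='T' (+5 fires, +2 burnt)
Step 2: cell (2,0)='T' (+7 fires, +5 burnt)
Step 3: cell (2,0)='F' (+6 fires, +7 burnt)
  -> target ignites at step 3
Step 4: cell (2,0)='.' (+3 fires, +6 burnt)
Step 5: cell (2,0)='.' (+2 fires, +3 burnt)
Step 6: cell (2,0)='.' (+1 fires, +2 burnt)
Step 7: cell (2,0)='.' (+0 fires, +1 burnt)
  fire out at step 7

3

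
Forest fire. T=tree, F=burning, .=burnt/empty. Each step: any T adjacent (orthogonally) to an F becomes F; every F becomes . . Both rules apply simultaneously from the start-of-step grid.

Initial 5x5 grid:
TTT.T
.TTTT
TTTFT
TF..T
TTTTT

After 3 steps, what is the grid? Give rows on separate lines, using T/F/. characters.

Step 1: 6 trees catch fire, 2 burn out
  TTT.T
  .TTFT
  TFF.F
  F...T
  TFTTT
Step 2: 7 trees catch fire, 6 burn out
  TTT.T
  .FF.F
  F....
  ....F
  F.FTT
Step 3: 5 trees catch fire, 7 burn out
  TFF.F
  .....
  .....
  .....
  ...FF

TFF.F
.....
.....
.....
...FF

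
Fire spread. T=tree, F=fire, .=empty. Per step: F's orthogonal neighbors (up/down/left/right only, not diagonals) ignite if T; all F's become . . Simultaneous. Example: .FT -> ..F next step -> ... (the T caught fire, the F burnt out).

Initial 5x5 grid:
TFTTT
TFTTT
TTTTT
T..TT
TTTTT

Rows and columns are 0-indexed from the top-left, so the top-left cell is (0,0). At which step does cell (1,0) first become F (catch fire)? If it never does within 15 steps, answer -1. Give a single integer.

Step 1: cell (1,0)='F' (+5 fires, +2 burnt)
  -> target ignites at step 1
Step 2: cell (1,0)='.' (+4 fires, +5 burnt)
Step 3: cell (1,0)='.' (+4 fires, +4 burnt)
Step 4: cell (1,0)='.' (+3 fires, +4 burnt)
Step 5: cell (1,0)='.' (+3 fires, +3 burnt)
Step 6: cell (1,0)='.' (+2 fires, +3 burnt)
Step 7: cell (1,0)='.' (+0 fires, +2 burnt)
  fire out at step 7

1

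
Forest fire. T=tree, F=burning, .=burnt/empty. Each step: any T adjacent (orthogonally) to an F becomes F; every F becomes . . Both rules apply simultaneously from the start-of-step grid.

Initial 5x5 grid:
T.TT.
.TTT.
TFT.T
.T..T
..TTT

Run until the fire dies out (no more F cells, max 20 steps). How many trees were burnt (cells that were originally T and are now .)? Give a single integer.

Step 1: +4 fires, +1 burnt (F count now 4)
Step 2: +1 fires, +4 burnt (F count now 1)
Step 3: +2 fires, +1 burnt (F count now 2)
Step 4: +1 fires, +2 burnt (F count now 1)
Step 5: +0 fires, +1 burnt (F count now 0)
Fire out after step 5
Initially T: 14, now '.': 19
Total burnt (originally-T cells now '.'): 8

Answer: 8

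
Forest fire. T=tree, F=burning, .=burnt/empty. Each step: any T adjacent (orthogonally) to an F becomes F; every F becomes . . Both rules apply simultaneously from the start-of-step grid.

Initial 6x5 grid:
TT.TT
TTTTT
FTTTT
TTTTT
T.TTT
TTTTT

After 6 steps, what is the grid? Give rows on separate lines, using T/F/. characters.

Step 1: 3 trees catch fire, 1 burn out
  TT.TT
  FTTTT
  .FTTT
  FTTTT
  T.TTT
  TTTTT
Step 2: 5 trees catch fire, 3 burn out
  FT.TT
  .FTTT
  ..FTT
  .FTTT
  F.TTT
  TTTTT
Step 3: 5 trees catch fire, 5 burn out
  .F.TT
  ..FTT
  ...FT
  ..FTT
  ..TTT
  FTTTT
Step 4: 5 trees catch fire, 5 burn out
  ...TT
  ...FT
  ....F
  ...FT
  ..FTT
  .FTTT
Step 5: 5 trees catch fire, 5 burn out
  ...FT
  ....F
  .....
  ....F
  ...FT
  ..FTT
Step 6: 3 trees catch fire, 5 burn out
  ....F
  .....
  .....
  .....
  ....F
  ...FT

....F
.....
.....
.....
....F
...FT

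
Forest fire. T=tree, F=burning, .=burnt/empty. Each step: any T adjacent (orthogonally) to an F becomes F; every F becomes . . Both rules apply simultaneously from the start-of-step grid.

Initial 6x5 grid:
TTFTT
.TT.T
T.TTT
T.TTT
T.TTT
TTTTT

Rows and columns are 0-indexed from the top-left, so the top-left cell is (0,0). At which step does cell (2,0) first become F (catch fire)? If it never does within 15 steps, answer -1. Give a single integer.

Step 1: cell (2,0)='T' (+3 fires, +1 burnt)
Step 2: cell (2,0)='T' (+4 fires, +3 burnt)
Step 3: cell (2,0)='T' (+3 fires, +4 burnt)
Step 4: cell (2,0)='T' (+3 fires, +3 burnt)
Step 5: cell (2,0)='T' (+3 fires, +3 burnt)
Step 6: cell (2,0)='T' (+3 fires, +3 burnt)
Step 7: cell (2,0)='T' (+2 fires, +3 burnt)
Step 8: cell (2,0)='T' (+1 fires, +2 burnt)
Step 9: cell (2,0)='T' (+1 fires, +1 burnt)
Step 10: cell (2,0)='F' (+1 fires, +1 burnt)
  -> target ignites at step 10
Step 11: cell (2,0)='.' (+0 fires, +1 burnt)
  fire out at step 11

10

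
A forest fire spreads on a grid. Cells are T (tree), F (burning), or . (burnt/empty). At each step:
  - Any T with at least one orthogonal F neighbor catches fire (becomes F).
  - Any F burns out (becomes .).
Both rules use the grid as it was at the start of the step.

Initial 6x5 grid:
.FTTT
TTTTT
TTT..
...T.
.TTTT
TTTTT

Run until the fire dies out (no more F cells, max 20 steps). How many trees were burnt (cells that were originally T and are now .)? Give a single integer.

Step 1: +2 fires, +1 burnt (F count now 2)
Step 2: +4 fires, +2 burnt (F count now 4)
Step 3: +4 fires, +4 burnt (F count now 4)
Step 4: +1 fires, +4 burnt (F count now 1)
Step 5: +0 fires, +1 burnt (F count now 0)
Fire out after step 5
Initially T: 21, now '.': 20
Total burnt (originally-T cells now '.'): 11

Answer: 11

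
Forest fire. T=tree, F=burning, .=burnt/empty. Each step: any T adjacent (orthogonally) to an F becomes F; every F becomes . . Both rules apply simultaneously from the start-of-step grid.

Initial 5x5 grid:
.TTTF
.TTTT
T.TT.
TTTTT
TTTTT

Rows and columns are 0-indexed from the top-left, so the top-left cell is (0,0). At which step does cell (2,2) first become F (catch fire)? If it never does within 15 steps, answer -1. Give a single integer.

Step 1: cell (2,2)='T' (+2 fires, +1 burnt)
Step 2: cell (2,2)='T' (+2 fires, +2 burnt)
Step 3: cell (2,2)='T' (+3 fires, +2 burnt)
Step 4: cell (2,2)='F' (+3 fires, +3 burnt)
  -> target ignites at step 4
Step 5: cell (2,2)='.' (+3 fires, +3 burnt)
Step 6: cell (2,2)='.' (+3 fires, +3 burnt)
Step 7: cell (2,2)='.' (+2 fires, +3 burnt)
Step 8: cell (2,2)='.' (+2 fires, +2 burnt)
Step 9: cell (2,2)='.' (+0 fires, +2 burnt)
  fire out at step 9

4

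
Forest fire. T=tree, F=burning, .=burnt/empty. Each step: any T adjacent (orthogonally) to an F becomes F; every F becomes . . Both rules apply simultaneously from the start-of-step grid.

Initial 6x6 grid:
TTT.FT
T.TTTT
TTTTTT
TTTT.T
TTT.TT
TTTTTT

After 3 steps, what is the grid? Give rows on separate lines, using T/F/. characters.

Step 1: 2 trees catch fire, 1 burn out
  TTT..F
  T.TTFT
  TTTTTT
  TTTT.T
  TTT.TT
  TTTTTT
Step 2: 3 trees catch fire, 2 burn out
  TTT...
  T.TF.F
  TTTTFT
  TTTT.T
  TTT.TT
  TTTTTT
Step 3: 3 trees catch fire, 3 burn out
  TTT...
  T.F...
  TTTF.F
  TTTT.T
  TTT.TT
  TTTTTT

TTT...
T.F...
TTTF.F
TTTT.T
TTT.TT
TTTTTT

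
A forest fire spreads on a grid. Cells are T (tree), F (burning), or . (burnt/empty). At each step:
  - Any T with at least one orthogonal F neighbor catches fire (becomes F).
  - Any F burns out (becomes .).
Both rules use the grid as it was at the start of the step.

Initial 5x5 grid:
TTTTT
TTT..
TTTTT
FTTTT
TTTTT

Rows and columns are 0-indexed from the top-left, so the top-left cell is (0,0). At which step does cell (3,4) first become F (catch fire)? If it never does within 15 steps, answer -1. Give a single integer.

Step 1: cell (3,4)='T' (+3 fires, +1 burnt)
Step 2: cell (3,4)='T' (+4 fires, +3 burnt)
Step 3: cell (3,4)='T' (+5 fires, +4 burnt)
Step 4: cell (3,4)='F' (+5 fires, +5 burnt)
  -> target ignites at step 4
Step 5: cell (3,4)='.' (+3 fires, +5 burnt)
Step 6: cell (3,4)='.' (+1 fires, +3 burnt)
Step 7: cell (3,4)='.' (+1 fires, +1 burnt)
Step 8: cell (3,4)='.' (+0 fires, +1 burnt)
  fire out at step 8

4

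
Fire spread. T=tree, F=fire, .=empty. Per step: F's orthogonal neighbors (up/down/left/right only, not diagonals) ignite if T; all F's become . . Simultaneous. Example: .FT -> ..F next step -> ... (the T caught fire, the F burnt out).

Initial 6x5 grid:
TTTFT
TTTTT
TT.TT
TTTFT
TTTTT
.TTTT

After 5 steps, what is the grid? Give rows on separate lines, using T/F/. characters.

Step 1: 7 trees catch fire, 2 burn out
  TTF.F
  TTTFT
  TT.FT
  TTF.F
  TTTFT
  .TTTT
Step 2: 8 trees catch fire, 7 burn out
  TF...
  TTF.F
  TT..F
  TF...
  TTF.F
  .TTFT
Step 3: 7 trees catch fire, 8 burn out
  F....
  TF...
  TF...
  F....
  TF...
  .TF.F
Step 4: 4 trees catch fire, 7 burn out
  .....
  F....
  F....
  .....
  F....
  .F...
Step 5: 0 trees catch fire, 4 burn out
  .....
  .....
  .....
  .....
  .....
  .....

.....
.....
.....
.....
.....
.....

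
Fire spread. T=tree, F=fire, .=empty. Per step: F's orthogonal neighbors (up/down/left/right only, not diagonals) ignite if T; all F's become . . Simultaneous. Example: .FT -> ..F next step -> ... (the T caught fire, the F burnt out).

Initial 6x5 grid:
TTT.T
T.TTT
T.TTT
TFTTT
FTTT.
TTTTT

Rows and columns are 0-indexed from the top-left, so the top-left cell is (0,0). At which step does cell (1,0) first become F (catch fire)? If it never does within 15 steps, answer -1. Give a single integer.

Step 1: cell (1,0)='T' (+4 fires, +2 burnt)
Step 2: cell (1,0)='T' (+5 fires, +4 burnt)
Step 3: cell (1,0)='F' (+6 fires, +5 burnt)
  -> target ignites at step 3
Step 4: cell (1,0)='.' (+5 fires, +6 burnt)
Step 5: cell (1,0)='.' (+3 fires, +5 burnt)
Step 6: cell (1,0)='.' (+1 fires, +3 burnt)
Step 7: cell (1,0)='.' (+0 fires, +1 burnt)
  fire out at step 7

3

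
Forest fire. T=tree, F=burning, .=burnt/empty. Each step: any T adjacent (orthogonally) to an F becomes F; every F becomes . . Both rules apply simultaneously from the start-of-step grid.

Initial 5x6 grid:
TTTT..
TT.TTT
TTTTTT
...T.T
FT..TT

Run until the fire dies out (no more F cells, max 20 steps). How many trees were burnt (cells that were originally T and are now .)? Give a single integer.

Answer: 1

Derivation:
Step 1: +1 fires, +1 burnt (F count now 1)
Step 2: +0 fires, +1 burnt (F count now 0)
Fire out after step 2
Initially T: 20, now '.': 11
Total burnt (originally-T cells now '.'): 1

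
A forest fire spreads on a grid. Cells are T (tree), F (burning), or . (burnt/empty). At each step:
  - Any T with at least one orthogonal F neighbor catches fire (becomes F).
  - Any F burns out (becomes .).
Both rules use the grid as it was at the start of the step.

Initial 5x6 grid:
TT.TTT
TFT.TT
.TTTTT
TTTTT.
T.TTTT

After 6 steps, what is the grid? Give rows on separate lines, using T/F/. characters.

Step 1: 4 trees catch fire, 1 burn out
  TF.TTT
  F.F.TT
  .FTTTT
  TTTTT.
  T.TTTT
Step 2: 3 trees catch fire, 4 burn out
  F..TTT
  ....TT
  ..FTTT
  TFTTT.
  T.TTTT
Step 3: 3 trees catch fire, 3 burn out
  ...TTT
  ....TT
  ...FTT
  F.FTT.
  T.TTTT
Step 4: 4 trees catch fire, 3 burn out
  ...TTT
  ....TT
  ....FT
  ...FT.
  F.FTTT
Step 5: 4 trees catch fire, 4 burn out
  ...TTT
  ....FT
  .....F
  ....F.
  ...FTT
Step 6: 3 trees catch fire, 4 burn out
  ...TFT
  .....F
  ......
  ......
  ....FT

...TFT
.....F
......
......
....FT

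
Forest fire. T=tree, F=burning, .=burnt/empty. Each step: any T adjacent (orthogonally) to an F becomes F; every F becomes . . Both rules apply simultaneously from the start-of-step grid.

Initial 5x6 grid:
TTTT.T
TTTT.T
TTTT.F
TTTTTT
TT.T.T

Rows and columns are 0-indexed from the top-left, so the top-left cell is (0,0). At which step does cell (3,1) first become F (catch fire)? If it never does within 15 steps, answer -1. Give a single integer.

Step 1: cell (3,1)='T' (+2 fires, +1 burnt)
Step 2: cell (3,1)='T' (+3 fires, +2 burnt)
Step 3: cell (3,1)='T' (+1 fires, +3 burnt)
Step 4: cell (3,1)='T' (+3 fires, +1 burnt)
Step 5: cell (3,1)='F' (+3 fires, +3 burnt)
  -> target ignites at step 5
Step 6: cell (3,1)='.' (+5 fires, +3 burnt)
Step 7: cell (3,1)='.' (+4 fires, +5 burnt)
Step 8: cell (3,1)='.' (+2 fires, +4 burnt)
Step 9: cell (3,1)='.' (+1 fires, +2 burnt)
Step 10: cell (3,1)='.' (+0 fires, +1 burnt)
  fire out at step 10

5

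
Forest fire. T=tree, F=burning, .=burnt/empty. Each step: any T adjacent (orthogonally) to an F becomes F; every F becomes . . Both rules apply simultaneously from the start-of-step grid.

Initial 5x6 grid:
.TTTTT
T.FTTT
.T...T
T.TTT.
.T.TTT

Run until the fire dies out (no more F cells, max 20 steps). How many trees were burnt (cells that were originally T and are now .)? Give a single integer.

Answer: 9

Derivation:
Step 1: +2 fires, +1 burnt (F count now 2)
Step 2: +3 fires, +2 burnt (F count now 3)
Step 3: +2 fires, +3 burnt (F count now 2)
Step 4: +2 fires, +2 burnt (F count now 2)
Step 5: +0 fires, +2 burnt (F count now 0)
Fire out after step 5
Initially T: 19, now '.': 20
Total burnt (originally-T cells now '.'): 9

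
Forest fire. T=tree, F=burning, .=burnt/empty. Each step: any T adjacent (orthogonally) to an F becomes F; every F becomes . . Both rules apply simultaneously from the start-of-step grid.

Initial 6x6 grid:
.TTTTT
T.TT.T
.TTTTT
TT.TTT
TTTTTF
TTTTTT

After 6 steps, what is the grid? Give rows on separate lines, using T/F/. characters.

Step 1: 3 trees catch fire, 1 burn out
  .TTTTT
  T.TT.T
  .TTTTT
  TT.TTF
  TTTTF.
  TTTTTF
Step 2: 4 trees catch fire, 3 burn out
  .TTTTT
  T.TT.T
  .TTTTF
  TT.TF.
  TTTF..
  TTTTF.
Step 3: 5 trees catch fire, 4 burn out
  .TTTTT
  T.TT.F
  .TTTF.
  TT.F..
  TTF...
  TTTF..
Step 4: 4 trees catch fire, 5 burn out
  .TTTTF
  T.TT..
  .TTF..
  TT....
  TF....
  TTF...
Step 5: 6 trees catch fire, 4 burn out
  .TTTF.
  T.TF..
  .TF...
  TF....
  F.....
  TF....
Step 6: 5 trees catch fire, 6 burn out
  .TTF..
  T.F...
  .F....
  F.....
  ......
  F.....

.TTF..
T.F...
.F....
F.....
......
F.....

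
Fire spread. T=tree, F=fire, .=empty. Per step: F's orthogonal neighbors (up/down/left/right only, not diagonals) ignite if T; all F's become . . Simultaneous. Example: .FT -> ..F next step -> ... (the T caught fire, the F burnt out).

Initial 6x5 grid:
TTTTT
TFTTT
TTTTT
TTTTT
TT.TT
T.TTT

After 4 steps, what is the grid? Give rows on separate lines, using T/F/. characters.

Step 1: 4 trees catch fire, 1 burn out
  TFTTT
  F.FTT
  TFTTT
  TTTTT
  TT.TT
  T.TTT
Step 2: 6 trees catch fire, 4 burn out
  F.FTT
  ...FT
  F.FTT
  TFTTT
  TT.TT
  T.TTT
Step 3: 6 trees catch fire, 6 burn out
  ...FT
  ....F
  ...FT
  F.FTT
  TF.TT
  T.TTT
Step 4: 4 trees catch fire, 6 burn out
  ....F
  .....
  ....F
  ...FT
  F..TT
  T.TTT

....F
.....
....F
...FT
F..TT
T.TTT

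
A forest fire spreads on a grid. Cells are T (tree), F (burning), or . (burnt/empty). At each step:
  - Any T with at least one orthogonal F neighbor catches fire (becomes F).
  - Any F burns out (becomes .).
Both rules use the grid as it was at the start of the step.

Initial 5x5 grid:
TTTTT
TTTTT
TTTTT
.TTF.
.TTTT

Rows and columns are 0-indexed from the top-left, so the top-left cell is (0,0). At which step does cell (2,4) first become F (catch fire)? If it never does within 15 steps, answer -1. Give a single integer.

Step 1: cell (2,4)='T' (+3 fires, +1 burnt)
Step 2: cell (2,4)='F' (+6 fires, +3 burnt)
  -> target ignites at step 2
Step 3: cell (2,4)='.' (+5 fires, +6 burnt)
Step 4: cell (2,4)='.' (+4 fires, +5 burnt)
Step 5: cell (2,4)='.' (+2 fires, +4 burnt)
Step 6: cell (2,4)='.' (+1 fires, +2 burnt)
Step 7: cell (2,4)='.' (+0 fires, +1 burnt)
  fire out at step 7

2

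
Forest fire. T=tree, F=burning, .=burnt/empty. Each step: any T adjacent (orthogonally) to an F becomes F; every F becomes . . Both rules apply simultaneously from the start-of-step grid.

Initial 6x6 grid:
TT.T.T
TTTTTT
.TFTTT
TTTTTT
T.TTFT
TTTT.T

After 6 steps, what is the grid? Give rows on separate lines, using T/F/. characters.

Step 1: 7 trees catch fire, 2 burn out
  TT.T.T
  TTFTTT
  .F.FTT
  TTFTFT
  T.TF.F
  TTTT.T
Step 2: 9 trees catch fire, 7 burn out
  TT.T.T
  TF.FTT
  ....FT
  TF.F.F
  T.F...
  TTTF.F
Step 3: 7 trees catch fire, 9 burn out
  TF.F.T
  F...FT
  .....F
  F.....
  T.....
  TTF...
Step 4: 4 trees catch fire, 7 burn out
  F....T
  .....F
  ......
  ......
  F.....
  TF....
Step 5: 2 trees catch fire, 4 burn out
  .....F
  ......
  ......
  ......
  ......
  F.....
Step 6: 0 trees catch fire, 2 burn out
  ......
  ......
  ......
  ......
  ......
  ......

......
......
......
......
......
......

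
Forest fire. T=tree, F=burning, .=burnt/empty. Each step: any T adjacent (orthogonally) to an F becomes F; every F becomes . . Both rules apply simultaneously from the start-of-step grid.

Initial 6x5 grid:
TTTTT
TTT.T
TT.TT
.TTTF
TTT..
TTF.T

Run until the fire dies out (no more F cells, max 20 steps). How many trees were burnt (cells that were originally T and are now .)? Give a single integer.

Step 1: +4 fires, +2 burnt (F count now 4)
Step 2: +5 fires, +4 burnt (F count now 5)
Step 3: +3 fires, +5 burnt (F count now 3)
Step 4: +2 fires, +3 burnt (F count now 2)
Step 5: +3 fires, +2 burnt (F count now 3)
Step 6: +3 fires, +3 burnt (F count now 3)
Step 7: +1 fires, +3 burnt (F count now 1)
Step 8: +0 fires, +1 burnt (F count now 0)
Fire out after step 8
Initially T: 22, now '.': 29
Total burnt (originally-T cells now '.'): 21

Answer: 21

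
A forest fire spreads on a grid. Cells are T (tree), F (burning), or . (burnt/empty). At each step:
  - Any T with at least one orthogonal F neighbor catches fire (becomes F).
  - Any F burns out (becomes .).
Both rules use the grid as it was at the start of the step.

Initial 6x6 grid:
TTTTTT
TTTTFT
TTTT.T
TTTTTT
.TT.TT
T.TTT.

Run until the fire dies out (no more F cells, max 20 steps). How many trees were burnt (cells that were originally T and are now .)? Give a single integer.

Step 1: +3 fires, +1 burnt (F count now 3)
Step 2: +5 fires, +3 burnt (F count now 5)
Step 3: +5 fires, +5 burnt (F count now 5)
Step 4: +6 fires, +5 burnt (F count now 6)
Step 5: +5 fires, +6 burnt (F count now 5)
Step 6: +4 fires, +5 burnt (F count now 4)
Step 7: +1 fires, +4 burnt (F count now 1)
Step 8: +0 fires, +1 burnt (F count now 0)
Fire out after step 8
Initially T: 30, now '.': 35
Total burnt (originally-T cells now '.'): 29

Answer: 29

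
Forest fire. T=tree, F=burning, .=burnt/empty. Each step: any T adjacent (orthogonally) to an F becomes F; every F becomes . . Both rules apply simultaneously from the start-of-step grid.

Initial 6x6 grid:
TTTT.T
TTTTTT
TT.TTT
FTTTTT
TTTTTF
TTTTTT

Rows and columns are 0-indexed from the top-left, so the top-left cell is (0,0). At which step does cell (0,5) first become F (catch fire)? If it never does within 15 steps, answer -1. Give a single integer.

Step 1: cell (0,5)='T' (+6 fires, +2 burnt)
Step 2: cell (0,5)='T' (+9 fires, +6 burnt)
Step 3: cell (0,5)='T' (+8 fires, +9 burnt)
Step 4: cell (0,5)='F' (+6 fires, +8 burnt)
  -> target ignites at step 4
Step 5: cell (0,5)='.' (+2 fires, +6 burnt)
Step 6: cell (0,5)='.' (+1 fires, +2 burnt)
Step 7: cell (0,5)='.' (+0 fires, +1 burnt)
  fire out at step 7

4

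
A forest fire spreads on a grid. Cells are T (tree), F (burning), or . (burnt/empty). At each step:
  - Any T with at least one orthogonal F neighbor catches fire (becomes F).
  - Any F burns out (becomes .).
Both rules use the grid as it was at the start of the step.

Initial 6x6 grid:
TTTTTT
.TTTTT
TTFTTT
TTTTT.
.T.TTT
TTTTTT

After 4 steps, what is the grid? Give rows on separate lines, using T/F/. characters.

Step 1: 4 trees catch fire, 1 burn out
  TTTTTT
  .TFTTT
  TF.FTT
  TTFTT.
  .T.TTT
  TTTTTT
Step 2: 7 trees catch fire, 4 burn out
  TTFTTT
  .F.FTT
  F...FT
  TF.FT.
  .T.TTT
  TTTTTT
Step 3: 8 trees catch fire, 7 burn out
  TF.FTT
  ....FT
  .....F
  F...F.
  .F.FTT
  TTTTTT
Step 4: 6 trees catch fire, 8 burn out
  F...FT
  .....F
  ......
  ......
  ....FT
  TFTFTT

F...FT
.....F
......
......
....FT
TFTFTT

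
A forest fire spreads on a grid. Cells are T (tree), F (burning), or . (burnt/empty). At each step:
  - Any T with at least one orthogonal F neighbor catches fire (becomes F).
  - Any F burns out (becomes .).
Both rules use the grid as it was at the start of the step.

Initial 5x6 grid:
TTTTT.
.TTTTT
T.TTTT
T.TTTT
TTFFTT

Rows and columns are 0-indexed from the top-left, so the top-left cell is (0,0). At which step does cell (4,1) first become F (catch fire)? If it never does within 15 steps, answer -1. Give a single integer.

Step 1: cell (4,1)='F' (+4 fires, +2 burnt)
  -> target ignites at step 1
Step 2: cell (4,1)='.' (+5 fires, +4 burnt)
Step 3: cell (4,1)='.' (+5 fires, +5 burnt)
Step 4: cell (4,1)='.' (+6 fires, +5 burnt)
Step 5: cell (4,1)='.' (+3 fires, +6 burnt)
Step 6: cell (4,1)='.' (+1 fires, +3 burnt)
Step 7: cell (4,1)='.' (+0 fires, +1 burnt)
  fire out at step 7

1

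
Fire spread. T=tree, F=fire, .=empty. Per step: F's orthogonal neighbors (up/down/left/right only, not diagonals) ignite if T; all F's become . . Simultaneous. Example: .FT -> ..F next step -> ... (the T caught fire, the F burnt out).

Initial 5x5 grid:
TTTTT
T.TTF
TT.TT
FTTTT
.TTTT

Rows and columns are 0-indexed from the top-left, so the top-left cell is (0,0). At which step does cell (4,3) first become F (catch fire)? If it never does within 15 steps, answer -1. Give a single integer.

Step 1: cell (4,3)='T' (+5 fires, +2 burnt)
Step 2: cell (4,3)='T' (+8 fires, +5 burnt)
Step 3: cell (4,3)='T' (+5 fires, +8 burnt)
Step 4: cell (4,3)='F' (+2 fires, +5 burnt)
  -> target ignites at step 4
Step 5: cell (4,3)='.' (+0 fires, +2 burnt)
  fire out at step 5

4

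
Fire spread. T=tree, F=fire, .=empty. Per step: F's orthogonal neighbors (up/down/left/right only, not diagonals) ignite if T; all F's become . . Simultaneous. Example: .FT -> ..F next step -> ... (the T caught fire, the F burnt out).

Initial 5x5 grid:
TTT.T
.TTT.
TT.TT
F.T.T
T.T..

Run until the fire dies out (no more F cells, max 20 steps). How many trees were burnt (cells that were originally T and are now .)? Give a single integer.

Answer: 12

Derivation:
Step 1: +2 fires, +1 burnt (F count now 2)
Step 2: +1 fires, +2 burnt (F count now 1)
Step 3: +1 fires, +1 burnt (F count now 1)
Step 4: +2 fires, +1 burnt (F count now 2)
Step 5: +3 fires, +2 burnt (F count now 3)
Step 6: +1 fires, +3 burnt (F count now 1)
Step 7: +1 fires, +1 burnt (F count now 1)
Step 8: +1 fires, +1 burnt (F count now 1)
Step 9: +0 fires, +1 burnt (F count now 0)
Fire out after step 9
Initially T: 15, now '.': 22
Total burnt (originally-T cells now '.'): 12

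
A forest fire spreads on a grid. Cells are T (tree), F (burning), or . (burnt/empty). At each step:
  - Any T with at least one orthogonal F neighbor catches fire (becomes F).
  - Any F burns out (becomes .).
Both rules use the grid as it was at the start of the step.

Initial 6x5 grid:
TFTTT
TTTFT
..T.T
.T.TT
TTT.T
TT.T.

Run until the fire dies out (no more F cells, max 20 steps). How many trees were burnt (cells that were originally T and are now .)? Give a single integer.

Step 1: +6 fires, +2 burnt (F count now 6)
Step 2: +4 fires, +6 burnt (F count now 4)
Step 3: +1 fires, +4 burnt (F count now 1)
Step 4: +2 fires, +1 burnt (F count now 2)
Step 5: +0 fires, +2 burnt (F count now 0)
Fire out after step 5
Initially T: 20, now '.': 23
Total burnt (originally-T cells now '.'): 13

Answer: 13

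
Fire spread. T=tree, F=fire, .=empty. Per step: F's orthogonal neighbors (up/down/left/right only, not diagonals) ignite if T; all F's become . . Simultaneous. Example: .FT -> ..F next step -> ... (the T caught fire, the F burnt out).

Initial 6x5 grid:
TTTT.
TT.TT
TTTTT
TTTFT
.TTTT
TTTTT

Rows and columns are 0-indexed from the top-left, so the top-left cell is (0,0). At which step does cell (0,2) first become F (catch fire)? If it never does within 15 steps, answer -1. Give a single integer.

Step 1: cell (0,2)='T' (+4 fires, +1 burnt)
Step 2: cell (0,2)='T' (+7 fires, +4 burnt)
Step 3: cell (0,2)='T' (+7 fires, +7 burnt)
Step 4: cell (0,2)='F' (+4 fires, +7 burnt)
  -> target ignites at step 4
Step 5: cell (0,2)='.' (+3 fires, +4 burnt)
Step 6: cell (0,2)='.' (+1 fires, +3 burnt)
Step 7: cell (0,2)='.' (+0 fires, +1 burnt)
  fire out at step 7

4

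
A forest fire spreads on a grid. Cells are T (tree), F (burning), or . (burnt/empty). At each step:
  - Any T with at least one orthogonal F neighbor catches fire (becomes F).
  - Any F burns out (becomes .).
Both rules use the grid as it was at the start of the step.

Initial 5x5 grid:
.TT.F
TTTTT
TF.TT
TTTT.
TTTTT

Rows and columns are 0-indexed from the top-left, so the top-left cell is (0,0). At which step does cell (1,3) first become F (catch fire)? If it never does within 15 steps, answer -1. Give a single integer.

Step 1: cell (1,3)='T' (+4 fires, +2 burnt)
Step 2: cell (1,3)='F' (+8 fires, +4 burnt)
  -> target ignites at step 2
Step 3: cell (1,3)='.' (+5 fires, +8 burnt)
Step 4: cell (1,3)='.' (+1 fires, +5 burnt)
Step 5: cell (1,3)='.' (+1 fires, +1 burnt)
Step 6: cell (1,3)='.' (+0 fires, +1 burnt)
  fire out at step 6

2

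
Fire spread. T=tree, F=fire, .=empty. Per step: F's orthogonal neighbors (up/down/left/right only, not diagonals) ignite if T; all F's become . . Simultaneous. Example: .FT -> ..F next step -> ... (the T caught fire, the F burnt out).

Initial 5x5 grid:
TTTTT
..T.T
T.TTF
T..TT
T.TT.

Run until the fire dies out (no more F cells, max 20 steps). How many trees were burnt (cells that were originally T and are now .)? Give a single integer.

Step 1: +3 fires, +1 burnt (F count now 3)
Step 2: +3 fires, +3 burnt (F count now 3)
Step 3: +3 fires, +3 burnt (F count now 3)
Step 4: +2 fires, +3 burnt (F count now 2)
Step 5: +1 fires, +2 burnt (F count now 1)
Step 6: +1 fires, +1 burnt (F count now 1)
Step 7: +0 fires, +1 burnt (F count now 0)
Fire out after step 7
Initially T: 16, now '.': 22
Total burnt (originally-T cells now '.'): 13

Answer: 13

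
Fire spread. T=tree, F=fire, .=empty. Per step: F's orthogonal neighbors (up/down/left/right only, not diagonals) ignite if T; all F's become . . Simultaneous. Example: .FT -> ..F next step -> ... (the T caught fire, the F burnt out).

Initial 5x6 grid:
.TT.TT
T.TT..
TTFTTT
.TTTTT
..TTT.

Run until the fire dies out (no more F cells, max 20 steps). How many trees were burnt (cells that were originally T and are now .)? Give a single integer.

Step 1: +4 fires, +1 burnt (F count now 4)
Step 2: +7 fires, +4 burnt (F count now 7)
Step 3: +5 fires, +7 burnt (F count now 5)
Step 4: +2 fires, +5 burnt (F count now 2)
Step 5: +0 fires, +2 burnt (F count now 0)
Fire out after step 5
Initially T: 20, now '.': 28
Total burnt (originally-T cells now '.'): 18

Answer: 18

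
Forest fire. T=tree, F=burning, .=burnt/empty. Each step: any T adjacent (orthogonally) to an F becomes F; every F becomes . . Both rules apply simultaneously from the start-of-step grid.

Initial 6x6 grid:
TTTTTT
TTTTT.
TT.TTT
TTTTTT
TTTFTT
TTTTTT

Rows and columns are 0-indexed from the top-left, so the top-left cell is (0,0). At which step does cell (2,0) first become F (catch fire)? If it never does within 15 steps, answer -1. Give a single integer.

Step 1: cell (2,0)='T' (+4 fires, +1 burnt)
Step 2: cell (2,0)='T' (+7 fires, +4 burnt)
Step 3: cell (2,0)='T' (+7 fires, +7 burnt)
Step 4: cell (2,0)='T' (+7 fires, +7 burnt)
Step 5: cell (2,0)='F' (+4 fires, +7 burnt)
  -> target ignites at step 5
Step 6: cell (2,0)='.' (+3 fires, +4 burnt)
Step 7: cell (2,0)='.' (+1 fires, +3 burnt)
Step 8: cell (2,0)='.' (+0 fires, +1 burnt)
  fire out at step 8

5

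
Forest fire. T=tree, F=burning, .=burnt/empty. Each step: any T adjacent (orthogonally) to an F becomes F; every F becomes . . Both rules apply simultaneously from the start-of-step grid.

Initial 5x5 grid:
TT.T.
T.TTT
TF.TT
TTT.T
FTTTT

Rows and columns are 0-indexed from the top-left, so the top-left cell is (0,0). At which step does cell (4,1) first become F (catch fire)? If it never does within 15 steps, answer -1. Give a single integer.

Step 1: cell (4,1)='F' (+4 fires, +2 burnt)
  -> target ignites at step 1
Step 2: cell (4,1)='.' (+3 fires, +4 burnt)
Step 3: cell (4,1)='.' (+2 fires, +3 burnt)
Step 4: cell (4,1)='.' (+2 fires, +2 burnt)
Step 5: cell (4,1)='.' (+1 fires, +2 burnt)
Step 6: cell (4,1)='.' (+1 fires, +1 burnt)
Step 7: cell (4,1)='.' (+2 fires, +1 burnt)
Step 8: cell (4,1)='.' (+1 fires, +2 burnt)
Step 9: cell (4,1)='.' (+2 fires, +1 burnt)
Step 10: cell (4,1)='.' (+0 fires, +2 burnt)
  fire out at step 10

1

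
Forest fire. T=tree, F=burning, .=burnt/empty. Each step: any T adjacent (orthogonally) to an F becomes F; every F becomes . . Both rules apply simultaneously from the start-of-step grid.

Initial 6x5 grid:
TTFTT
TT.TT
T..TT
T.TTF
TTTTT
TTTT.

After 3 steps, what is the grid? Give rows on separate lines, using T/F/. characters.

Step 1: 5 trees catch fire, 2 burn out
  TF.FT
  TT.TT
  T..TF
  T.TF.
  TTTTF
  TTTT.
Step 2: 8 trees catch fire, 5 burn out
  F...F
  TF.FF
  T..F.
  T.F..
  TTTF.
  TTTT.
Step 3: 3 trees catch fire, 8 burn out
  .....
  F....
  T....
  T....
  TTF..
  TTTF.

.....
F....
T....
T....
TTF..
TTTF.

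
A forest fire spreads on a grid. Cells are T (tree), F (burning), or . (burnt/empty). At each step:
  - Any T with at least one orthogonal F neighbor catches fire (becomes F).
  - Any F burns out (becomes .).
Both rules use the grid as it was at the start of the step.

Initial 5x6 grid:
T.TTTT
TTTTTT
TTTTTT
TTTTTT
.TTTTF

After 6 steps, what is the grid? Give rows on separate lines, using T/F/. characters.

Step 1: 2 trees catch fire, 1 burn out
  T.TTTT
  TTTTTT
  TTTTTT
  TTTTTF
  .TTTF.
Step 2: 3 trees catch fire, 2 burn out
  T.TTTT
  TTTTTT
  TTTTTF
  TTTTF.
  .TTF..
Step 3: 4 trees catch fire, 3 burn out
  T.TTTT
  TTTTTF
  TTTTF.
  TTTF..
  .TF...
Step 4: 5 trees catch fire, 4 burn out
  T.TTTF
  TTTTF.
  TTTF..
  TTF...
  .F....
Step 5: 4 trees catch fire, 5 burn out
  T.TTF.
  TTTF..
  TTF...
  TF....
  ......
Step 6: 4 trees catch fire, 4 burn out
  T.TF..
  TTF...
  TF....
  F.....
  ......

T.TF..
TTF...
TF....
F.....
......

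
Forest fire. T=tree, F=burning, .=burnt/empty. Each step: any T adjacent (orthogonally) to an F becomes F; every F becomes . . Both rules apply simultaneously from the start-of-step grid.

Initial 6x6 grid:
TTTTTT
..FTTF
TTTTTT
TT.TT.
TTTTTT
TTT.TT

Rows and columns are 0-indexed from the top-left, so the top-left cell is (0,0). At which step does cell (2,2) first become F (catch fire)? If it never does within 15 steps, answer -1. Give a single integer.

Step 1: cell (2,2)='F' (+6 fires, +2 burnt)
  -> target ignites at step 1
Step 2: cell (2,2)='.' (+6 fires, +6 burnt)
Step 3: cell (2,2)='.' (+5 fires, +6 burnt)
Step 4: cell (2,2)='.' (+4 fires, +5 burnt)
Step 5: cell (2,2)='.' (+5 fires, +4 burnt)
Step 6: cell (2,2)='.' (+3 fires, +5 burnt)
Step 7: cell (2,2)='.' (+0 fires, +3 burnt)
  fire out at step 7

1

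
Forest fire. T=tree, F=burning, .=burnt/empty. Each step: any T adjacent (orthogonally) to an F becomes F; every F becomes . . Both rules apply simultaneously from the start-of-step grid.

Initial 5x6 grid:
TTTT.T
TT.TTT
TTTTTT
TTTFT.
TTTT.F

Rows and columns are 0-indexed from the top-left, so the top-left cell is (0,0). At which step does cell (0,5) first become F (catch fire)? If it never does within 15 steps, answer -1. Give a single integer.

Step 1: cell (0,5)='T' (+4 fires, +2 burnt)
Step 2: cell (0,5)='T' (+5 fires, +4 burnt)
Step 3: cell (0,5)='T' (+6 fires, +5 burnt)
Step 4: cell (0,5)='T' (+5 fires, +6 burnt)
Step 5: cell (0,5)='F' (+3 fires, +5 burnt)
  -> target ignites at step 5
Step 6: cell (0,5)='.' (+1 fires, +3 burnt)
Step 7: cell (0,5)='.' (+0 fires, +1 burnt)
  fire out at step 7

5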